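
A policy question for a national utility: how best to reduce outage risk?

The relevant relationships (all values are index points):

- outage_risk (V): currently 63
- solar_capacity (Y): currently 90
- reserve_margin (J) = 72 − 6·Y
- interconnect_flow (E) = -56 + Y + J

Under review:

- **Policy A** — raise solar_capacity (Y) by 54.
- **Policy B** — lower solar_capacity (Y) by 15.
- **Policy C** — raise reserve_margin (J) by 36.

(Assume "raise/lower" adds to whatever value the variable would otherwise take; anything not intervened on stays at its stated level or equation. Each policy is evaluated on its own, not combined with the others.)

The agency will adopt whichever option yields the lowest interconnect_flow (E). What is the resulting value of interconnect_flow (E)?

-704

Policy A (Y + 54):
  Y = 90 + 54 = 144
  J = 72 − 6·144 = -792
  E = -56 + 144 + (-792) = -704
Policy B (Y − 15):
  Y = 90 − 15 = 75
  J = 72 − 6·75 = -378
  E = -56 + 75 + (-378) = -359
Policy C (J + 36):
  Y = 90
  J = 72 − 6·90 (+36 from intervention) = -432
  E = -56 + 90 + (-432) = -398
Comparing — Policy A: E=-704, Policy B: E=-359, Policy C: E=-398. Lowest is -704 (Policy A).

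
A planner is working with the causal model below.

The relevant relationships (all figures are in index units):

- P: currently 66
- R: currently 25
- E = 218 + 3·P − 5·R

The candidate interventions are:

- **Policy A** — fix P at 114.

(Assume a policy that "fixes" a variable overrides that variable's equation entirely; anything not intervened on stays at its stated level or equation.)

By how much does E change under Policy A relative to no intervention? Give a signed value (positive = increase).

Baseline:
  P = 66
  R = 25
  E = 218 + 3·66 − 5·25 = 291
Policy A (P := 114):
  P = 114
  R = 25
  E = 218 + 3·114 − 5·25 = 435
Change in E: 435 − 291 = 144

144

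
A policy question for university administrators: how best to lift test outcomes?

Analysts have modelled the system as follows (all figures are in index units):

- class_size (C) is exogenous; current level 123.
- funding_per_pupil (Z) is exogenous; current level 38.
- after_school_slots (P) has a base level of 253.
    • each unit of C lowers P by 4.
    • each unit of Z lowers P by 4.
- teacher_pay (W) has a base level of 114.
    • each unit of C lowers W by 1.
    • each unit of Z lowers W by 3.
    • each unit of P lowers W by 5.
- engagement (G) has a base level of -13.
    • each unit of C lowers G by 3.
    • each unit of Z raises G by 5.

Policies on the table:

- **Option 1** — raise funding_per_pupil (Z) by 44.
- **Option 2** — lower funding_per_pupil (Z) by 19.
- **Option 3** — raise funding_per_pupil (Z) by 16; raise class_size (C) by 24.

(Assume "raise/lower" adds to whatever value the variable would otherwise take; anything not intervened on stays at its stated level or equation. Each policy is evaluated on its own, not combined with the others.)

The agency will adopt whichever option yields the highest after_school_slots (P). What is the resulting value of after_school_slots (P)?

-315

Option 1 (Z + 44):
  C = 123
  Z = 38 + 44 = 82
  P = 253 − 4·123 − 4·82 = -567
Option 2 (Z − 19):
  C = 123
  Z = 38 − 19 = 19
  P = 253 − 4·123 − 4·19 = -315
Option 3 (Z + 16, C + 24):
  C = 123 + 24 = 147
  Z = 38 + 16 = 54
  P = 253 − 4·147 − 4·54 = -551
Comparing — Option 1: P=-567, Option 2: P=-315, Option 3: P=-551. Highest is -315 (Option 2).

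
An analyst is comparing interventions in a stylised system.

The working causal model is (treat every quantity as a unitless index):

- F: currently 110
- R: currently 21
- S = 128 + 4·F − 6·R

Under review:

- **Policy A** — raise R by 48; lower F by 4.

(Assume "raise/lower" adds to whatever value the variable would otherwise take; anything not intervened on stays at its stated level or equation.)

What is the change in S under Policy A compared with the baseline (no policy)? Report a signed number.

Baseline:
  F = 110
  R = 21
  S = 128 + 4·110 − 6·21 = 442
Policy A (R + 48, F − 4):
  F = 110 − 4 = 106
  R = 21 + 48 = 69
  S = 128 + 4·106 − 6·69 = 138
Change in S: 138 − 442 = -304

-304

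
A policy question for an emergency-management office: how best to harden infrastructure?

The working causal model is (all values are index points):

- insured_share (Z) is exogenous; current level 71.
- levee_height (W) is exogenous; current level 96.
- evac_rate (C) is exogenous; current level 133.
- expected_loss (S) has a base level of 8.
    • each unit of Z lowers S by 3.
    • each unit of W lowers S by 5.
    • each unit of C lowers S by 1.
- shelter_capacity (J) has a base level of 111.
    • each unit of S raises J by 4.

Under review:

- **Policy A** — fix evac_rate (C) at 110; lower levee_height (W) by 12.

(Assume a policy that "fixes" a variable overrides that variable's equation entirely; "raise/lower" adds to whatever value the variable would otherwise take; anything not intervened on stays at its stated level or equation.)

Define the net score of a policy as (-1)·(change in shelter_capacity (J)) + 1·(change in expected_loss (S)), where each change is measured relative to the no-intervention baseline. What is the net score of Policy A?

Baseline:
  Z = 71
  W = 96
  C = 133
  S = 8 − 3·71 − 5·96 − 133 = -818
  J = 111 + 4·(-818) = -3161
Policy A (C := 110, W − 12):
  Z = 71
  W = 96 − 12 = 84
  C = 110
  S = 8 − 3·71 − 5·84 − 110 = -735
  J = 111 + 4·(-735) = -2829
ΔJ = -2829 − (-3161) = 332; ΔS = -735 − (-818) = 83
Score = (-1)·332 + 1·83 = -249

-249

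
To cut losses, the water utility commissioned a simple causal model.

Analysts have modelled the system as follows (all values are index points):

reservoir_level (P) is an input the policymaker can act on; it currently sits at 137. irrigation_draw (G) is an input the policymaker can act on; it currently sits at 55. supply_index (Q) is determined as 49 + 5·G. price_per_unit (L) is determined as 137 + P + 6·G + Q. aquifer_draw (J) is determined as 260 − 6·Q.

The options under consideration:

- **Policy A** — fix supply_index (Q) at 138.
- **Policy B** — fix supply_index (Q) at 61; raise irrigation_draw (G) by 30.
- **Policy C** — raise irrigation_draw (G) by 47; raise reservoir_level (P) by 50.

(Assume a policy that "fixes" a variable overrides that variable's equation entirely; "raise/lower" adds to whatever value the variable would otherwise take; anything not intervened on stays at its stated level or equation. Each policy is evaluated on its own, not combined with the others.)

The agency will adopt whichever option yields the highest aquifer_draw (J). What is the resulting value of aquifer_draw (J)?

-106

Policy A (Q := 138):
  G = 55
  Q = 138
  J = 260 − 6·138 = -568
Policy B (Q := 61, G + 30):
  G = 55 + 30 = 85
  Q = 61
  J = 260 − 6·61 = -106
Policy C (G + 47, P + 50):
  G = 55 + 47 = 102
  Q = 49 + 5·102 = 559
  J = 260 − 6·559 = -3094
Comparing — Policy A: J=-568, Policy B: J=-106, Policy C: J=-3094. Highest is -106 (Policy B).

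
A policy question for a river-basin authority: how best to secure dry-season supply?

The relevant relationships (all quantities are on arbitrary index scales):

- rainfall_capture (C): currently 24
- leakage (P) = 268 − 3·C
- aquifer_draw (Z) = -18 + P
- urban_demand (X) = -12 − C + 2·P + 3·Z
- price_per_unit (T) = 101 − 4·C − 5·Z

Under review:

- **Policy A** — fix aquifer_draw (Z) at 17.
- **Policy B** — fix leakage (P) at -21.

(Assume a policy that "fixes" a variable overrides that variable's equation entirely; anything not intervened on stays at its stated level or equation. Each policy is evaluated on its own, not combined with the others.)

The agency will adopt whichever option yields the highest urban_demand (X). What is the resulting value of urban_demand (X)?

407

Policy A (Z := 17):
  C = 24
  P = 268 − 3·24 = 196
  Z = 17
  X = -12 − 24 + 2·196 + 3·17 = 407
Policy B (P := -21):
  C = 24
  P = -21
  Z = -18 + (-21) = -39
  X = -12 − 24 + 2·(-21) + 3·(-39) = -195
Comparing — Policy A: X=407, Policy B: X=-195. Highest is 407 (Policy A).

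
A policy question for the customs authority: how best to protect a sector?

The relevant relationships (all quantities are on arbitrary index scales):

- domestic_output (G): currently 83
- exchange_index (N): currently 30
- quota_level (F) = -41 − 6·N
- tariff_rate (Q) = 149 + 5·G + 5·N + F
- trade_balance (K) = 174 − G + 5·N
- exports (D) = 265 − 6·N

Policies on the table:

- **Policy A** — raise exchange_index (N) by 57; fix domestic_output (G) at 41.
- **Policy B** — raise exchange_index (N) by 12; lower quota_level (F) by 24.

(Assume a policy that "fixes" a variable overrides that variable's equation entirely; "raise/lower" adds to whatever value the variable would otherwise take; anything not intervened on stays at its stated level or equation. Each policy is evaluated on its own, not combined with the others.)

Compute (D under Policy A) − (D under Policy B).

-270

Policy A (N + 57, G := 41):
  N = 30 + 57 = 87
  D = 265 − 6·87 = -257
Policy B (N + 12, F − 24):
  N = 30 + 12 = 42
  D = 265 − 6·42 = 13
D: -257 − 13 = -270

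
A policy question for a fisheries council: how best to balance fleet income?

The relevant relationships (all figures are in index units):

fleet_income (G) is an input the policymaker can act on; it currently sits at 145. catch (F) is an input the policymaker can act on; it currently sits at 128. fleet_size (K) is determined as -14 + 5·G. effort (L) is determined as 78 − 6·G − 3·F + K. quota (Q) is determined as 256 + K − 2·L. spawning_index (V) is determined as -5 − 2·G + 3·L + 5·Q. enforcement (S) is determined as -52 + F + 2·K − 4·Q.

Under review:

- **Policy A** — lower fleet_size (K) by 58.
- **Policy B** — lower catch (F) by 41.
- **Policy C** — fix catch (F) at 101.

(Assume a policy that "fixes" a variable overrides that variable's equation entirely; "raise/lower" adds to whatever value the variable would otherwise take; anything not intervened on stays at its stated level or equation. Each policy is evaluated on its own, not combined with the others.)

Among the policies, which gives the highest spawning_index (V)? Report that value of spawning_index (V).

7911

Policy A (K − 58):
  G = 145
  F = 128
  K = -14 + 5·145 (−58 from intervention) = 653
  L = 78 − 6·145 − 3·128 + 653 = -523
  Q = 256 + 653 − 2·(-523) = 1955
  V = -5 − 2·145 + 3·(-523) + 5·1955 = 7911
Policy B (F − 41):
  G = 145
  F = 128 − 41 = 87
  K = -14 + 5·145 = 711
  L = 78 − 6·145 − 3·87 + 711 = -342
  Q = 256 + 711 − 2·(-342) = 1651
  V = -5 − 2·145 + 3·(-342) + 5·1651 = 6934
Policy C (F := 101):
  G = 145
  F = 101
  K = -14 + 5·145 = 711
  L = 78 − 6·145 − 3·101 + 711 = -384
  Q = 256 + 711 − 2·(-384) = 1735
  V = -5 − 2·145 + 3·(-384) + 5·1735 = 7228
Comparing — Policy A: V=7911, Policy B: V=6934, Policy C: V=7228. Highest is 7911 (Policy A).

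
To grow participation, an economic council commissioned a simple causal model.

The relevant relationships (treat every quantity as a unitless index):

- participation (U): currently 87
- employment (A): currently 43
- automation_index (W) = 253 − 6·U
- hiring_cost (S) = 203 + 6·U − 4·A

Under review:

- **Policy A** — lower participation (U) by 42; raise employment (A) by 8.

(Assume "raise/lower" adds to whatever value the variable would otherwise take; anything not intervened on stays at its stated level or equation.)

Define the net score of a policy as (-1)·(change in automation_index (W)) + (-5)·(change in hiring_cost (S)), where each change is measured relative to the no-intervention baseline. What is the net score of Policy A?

Baseline:
  U = 87
  A = 43
  W = 253 − 6·87 = -269
  S = 203 + 6·87 − 4·43 = 553
Policy A (U − 42, A + 8):
  U = 87 − 42 = 45
  A = 43 + 8 = 51
  W = 253 − 6·45 = -17
  S = 203 + 6·45 − 4·51 = 269
ΔW = -17 − (-269) = 252; ΔS = 269 − 553 = -284
Score = (-1)·252 + (-5)·(-284) = 1168

1168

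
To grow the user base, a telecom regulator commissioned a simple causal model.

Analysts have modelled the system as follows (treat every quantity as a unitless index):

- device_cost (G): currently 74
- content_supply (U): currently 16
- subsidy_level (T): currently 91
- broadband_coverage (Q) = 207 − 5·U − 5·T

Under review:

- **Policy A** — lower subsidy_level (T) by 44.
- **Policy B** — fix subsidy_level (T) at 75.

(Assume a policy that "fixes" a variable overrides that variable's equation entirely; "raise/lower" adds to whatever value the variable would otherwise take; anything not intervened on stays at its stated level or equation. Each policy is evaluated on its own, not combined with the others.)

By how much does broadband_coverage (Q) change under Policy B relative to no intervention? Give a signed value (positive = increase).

80

Baseline:
  U = 16
  T = 91
  Q = 207 − 5·16 − 5·91 = -328
Policy B (T := 75):
  U = 16
  T = 75
  Q = 207 − 5·16 − 5·75 = -248
Change in Q: -248 − (-328) = 80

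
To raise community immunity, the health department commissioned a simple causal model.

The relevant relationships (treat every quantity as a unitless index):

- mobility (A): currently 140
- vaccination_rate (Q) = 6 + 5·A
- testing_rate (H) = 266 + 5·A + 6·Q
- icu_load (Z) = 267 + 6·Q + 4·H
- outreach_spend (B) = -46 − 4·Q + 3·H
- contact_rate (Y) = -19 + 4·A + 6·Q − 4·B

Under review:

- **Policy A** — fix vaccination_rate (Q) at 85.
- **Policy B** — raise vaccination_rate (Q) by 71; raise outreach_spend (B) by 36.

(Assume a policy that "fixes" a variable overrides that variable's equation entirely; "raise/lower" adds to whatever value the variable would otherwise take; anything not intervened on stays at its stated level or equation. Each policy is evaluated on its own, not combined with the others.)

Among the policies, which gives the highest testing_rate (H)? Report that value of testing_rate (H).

5628

Policy A (Q := 85):
  A = 140
  Q = 85
  H = 266 + 5·140 + 6·85 = 1476
Policy B (Q + 71, B + 36):
  A = 140
  Q = 6 + 5·140 (+71 from intervention) = 777
  H = 266 + 5·140 + 6·777 = 5628
Comparing — Policy A: H=1476, Policy B: H=5628. Highest is 5628 (Policy B).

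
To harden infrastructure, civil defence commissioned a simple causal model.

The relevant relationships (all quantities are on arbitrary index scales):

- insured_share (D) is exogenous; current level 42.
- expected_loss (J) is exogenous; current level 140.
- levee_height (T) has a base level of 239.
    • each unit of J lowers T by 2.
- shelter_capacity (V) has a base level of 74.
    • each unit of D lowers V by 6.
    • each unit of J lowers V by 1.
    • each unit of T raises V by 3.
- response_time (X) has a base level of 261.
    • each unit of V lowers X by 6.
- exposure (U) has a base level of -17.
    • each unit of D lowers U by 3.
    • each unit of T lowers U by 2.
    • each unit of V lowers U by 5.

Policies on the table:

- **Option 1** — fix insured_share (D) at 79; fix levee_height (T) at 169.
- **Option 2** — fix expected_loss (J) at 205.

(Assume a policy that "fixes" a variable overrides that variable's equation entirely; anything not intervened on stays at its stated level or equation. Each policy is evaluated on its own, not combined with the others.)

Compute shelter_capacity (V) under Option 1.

Option 1 (D := 79, T := 169):
  D = 79
  J = 140
  T = 169
  V = 74 − 6·79 − 140 + 3·169 = -33

-33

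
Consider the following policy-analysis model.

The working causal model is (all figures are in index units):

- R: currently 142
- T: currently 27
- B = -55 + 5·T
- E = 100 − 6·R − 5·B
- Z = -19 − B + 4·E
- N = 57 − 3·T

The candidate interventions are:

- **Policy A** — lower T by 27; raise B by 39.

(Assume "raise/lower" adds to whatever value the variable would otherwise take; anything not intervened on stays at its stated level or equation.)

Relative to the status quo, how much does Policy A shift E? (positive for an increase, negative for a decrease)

480

Baseline:
  R = 142
  T = 27
  B = -55 + 5·27 = 80
  E = 100 − 6·142 − 5·80 = -1152
Policy A (T − 27, B + 39):
  R = 142
  T = 27 − 27 = 0
  B = -55 + 5·0 (+39 from intervention) = -16
  E = 100 − 6·142 − 5·(-16) = -672
Change in E: -672 − (-1152) = 480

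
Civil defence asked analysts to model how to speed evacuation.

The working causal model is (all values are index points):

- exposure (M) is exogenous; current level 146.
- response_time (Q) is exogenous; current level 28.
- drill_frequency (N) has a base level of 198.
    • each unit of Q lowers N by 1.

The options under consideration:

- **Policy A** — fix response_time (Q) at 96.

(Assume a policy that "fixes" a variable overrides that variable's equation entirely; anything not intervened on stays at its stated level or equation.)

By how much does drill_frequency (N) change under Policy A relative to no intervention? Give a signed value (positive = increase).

-68

Baseline:
  Q = 28
  N = 198 − 28 = 170
Policy A (Q := 96):
  Q = 96
  N = 198 − 96 = 102
Change in N: 102 − 170 = -68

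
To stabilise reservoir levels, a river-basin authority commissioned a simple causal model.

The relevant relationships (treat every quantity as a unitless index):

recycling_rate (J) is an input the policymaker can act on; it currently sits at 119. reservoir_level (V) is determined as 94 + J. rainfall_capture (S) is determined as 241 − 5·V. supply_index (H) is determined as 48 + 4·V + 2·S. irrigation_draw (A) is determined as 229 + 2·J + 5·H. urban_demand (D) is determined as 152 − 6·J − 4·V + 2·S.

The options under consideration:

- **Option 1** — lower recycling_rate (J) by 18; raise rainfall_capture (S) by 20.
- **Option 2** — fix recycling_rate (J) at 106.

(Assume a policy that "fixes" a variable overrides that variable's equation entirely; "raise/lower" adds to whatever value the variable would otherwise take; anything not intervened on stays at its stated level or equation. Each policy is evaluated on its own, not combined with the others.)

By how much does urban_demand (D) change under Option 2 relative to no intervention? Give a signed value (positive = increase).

Baseline:
  J = 119
  V = 94 + 119 = 213
  S = 241 − 5·213 = -824
  D = 152 − 6·119 − 4·213 + 2·(-824) = -3062
Option 2 (J := 106):
  J = 106
  V = 94 + 106 = 200
  S = 241 − 5·200 = -759
  D = 152 − 6·106 − 4·200 + 2·(-759) = -2802
Change in D: -2802 − (-3062) = 260

260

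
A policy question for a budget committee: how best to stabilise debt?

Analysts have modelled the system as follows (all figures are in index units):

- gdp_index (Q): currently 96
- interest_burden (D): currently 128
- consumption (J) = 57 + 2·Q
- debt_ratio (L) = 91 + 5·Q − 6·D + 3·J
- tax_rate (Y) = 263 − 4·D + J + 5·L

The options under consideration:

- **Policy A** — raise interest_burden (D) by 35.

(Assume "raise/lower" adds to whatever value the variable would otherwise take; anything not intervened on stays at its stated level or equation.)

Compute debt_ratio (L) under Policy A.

340

Policy A (D + 35):
  Q = 96
  D = 128 + 35 = 163
  J = 57 + 2·96 = 249
  L = 91 + 5·96 − 6·163 + 3·249 = 340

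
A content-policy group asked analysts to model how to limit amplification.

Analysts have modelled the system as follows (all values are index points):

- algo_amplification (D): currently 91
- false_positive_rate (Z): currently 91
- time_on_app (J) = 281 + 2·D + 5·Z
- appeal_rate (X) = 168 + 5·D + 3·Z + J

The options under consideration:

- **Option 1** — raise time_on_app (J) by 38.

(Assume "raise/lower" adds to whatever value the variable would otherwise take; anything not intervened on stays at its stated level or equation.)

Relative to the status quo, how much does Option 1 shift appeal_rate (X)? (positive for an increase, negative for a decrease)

38

Baseline:
  D = 91
  Z = 91
  J = 281 + 2·91 + 5·91 = 918
  X = 168 + 5·91 + 3·91 + 918 = 1814
Option 1 (J + 38):
  D = 91
  Z = 91
  J = 281 + 2·91 + 5·91 (+38 from intervention) = 956
  X = 168 + 5·91 + 3·91 + 956 = 1852
Change in X: 1852 − 1814 = 38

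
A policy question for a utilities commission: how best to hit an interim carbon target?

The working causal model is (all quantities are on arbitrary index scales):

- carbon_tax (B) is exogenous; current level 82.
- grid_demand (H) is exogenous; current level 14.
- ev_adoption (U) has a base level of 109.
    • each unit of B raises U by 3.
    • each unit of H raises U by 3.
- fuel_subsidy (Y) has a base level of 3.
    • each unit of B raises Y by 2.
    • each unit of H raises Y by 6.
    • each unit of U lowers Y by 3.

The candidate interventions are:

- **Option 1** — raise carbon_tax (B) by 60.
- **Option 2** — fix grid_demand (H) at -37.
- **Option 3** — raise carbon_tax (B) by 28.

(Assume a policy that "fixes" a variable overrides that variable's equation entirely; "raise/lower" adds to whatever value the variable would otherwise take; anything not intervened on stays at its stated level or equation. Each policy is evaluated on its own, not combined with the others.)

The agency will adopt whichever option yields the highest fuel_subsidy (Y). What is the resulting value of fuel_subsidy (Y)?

Option 1 (B + 60):
  B = 82 + 60 = 142
  H = 14
  U = 109 + 3·142 + 3·14 = 577
  Y = 3 + 2·142 + 6·14 − 3·577 = -1360
Option 2 (H := -37):
  B = 82
  H = -37
  U = 109 + 3·82 + 3·(-37) = 244
  Y = 3 + 2·82 + 6·(-37) − 3·244 = -787
Option 3 (B + 28):
  B = 82 + 28 = 110
  H = 14
  U = 109 + 3·110 + 3·14 = 481
  Y = 3 + 2·110 + 6·14 − 3·481 = -1136
Comparing — Option 1: Y=-1360, Option 2: Y=-787, Option 3: Y=-1136. Highest is -787 (Option 2).

-787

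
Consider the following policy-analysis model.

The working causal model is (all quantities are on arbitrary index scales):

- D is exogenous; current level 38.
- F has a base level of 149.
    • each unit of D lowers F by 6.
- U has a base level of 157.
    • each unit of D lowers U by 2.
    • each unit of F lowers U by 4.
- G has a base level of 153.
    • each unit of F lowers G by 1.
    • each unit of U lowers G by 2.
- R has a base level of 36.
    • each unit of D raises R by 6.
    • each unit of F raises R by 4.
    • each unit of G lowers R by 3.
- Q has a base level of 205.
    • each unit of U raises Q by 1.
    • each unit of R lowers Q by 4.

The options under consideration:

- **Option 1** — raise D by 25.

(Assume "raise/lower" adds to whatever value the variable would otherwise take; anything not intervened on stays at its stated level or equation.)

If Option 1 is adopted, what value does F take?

-229

Option 1 (D + 25):
  D = 38 + 25 = 63
  F = 149 − 6·63 = -229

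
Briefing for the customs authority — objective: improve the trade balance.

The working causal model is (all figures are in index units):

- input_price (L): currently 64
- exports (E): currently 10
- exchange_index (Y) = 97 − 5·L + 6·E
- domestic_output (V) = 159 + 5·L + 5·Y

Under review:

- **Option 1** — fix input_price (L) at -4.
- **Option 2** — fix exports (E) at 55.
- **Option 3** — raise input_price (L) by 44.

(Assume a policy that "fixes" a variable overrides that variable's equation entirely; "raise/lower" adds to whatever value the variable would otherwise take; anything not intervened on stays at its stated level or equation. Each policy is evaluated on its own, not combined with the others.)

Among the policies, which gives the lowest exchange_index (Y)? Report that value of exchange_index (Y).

Option 1 (L := -4):
  L = -4
  E = 10
  Y = 97 − 5·(-4) + 6·10 = 177
Option 2 (E := 55):
  L = 64
  E = 55
  Y = 97 − 5·64 + 6·55 = 107
Option 3 (L + 44):
  L = 64 + 44 = 108
  E = 10
  Y = 97 − 5·108 + 6·10 = -383
Comparing — Option 1: Y=177, Option 2: Y=107, Option 3: Y=-383. Lowest is -383 (Option 3).

-383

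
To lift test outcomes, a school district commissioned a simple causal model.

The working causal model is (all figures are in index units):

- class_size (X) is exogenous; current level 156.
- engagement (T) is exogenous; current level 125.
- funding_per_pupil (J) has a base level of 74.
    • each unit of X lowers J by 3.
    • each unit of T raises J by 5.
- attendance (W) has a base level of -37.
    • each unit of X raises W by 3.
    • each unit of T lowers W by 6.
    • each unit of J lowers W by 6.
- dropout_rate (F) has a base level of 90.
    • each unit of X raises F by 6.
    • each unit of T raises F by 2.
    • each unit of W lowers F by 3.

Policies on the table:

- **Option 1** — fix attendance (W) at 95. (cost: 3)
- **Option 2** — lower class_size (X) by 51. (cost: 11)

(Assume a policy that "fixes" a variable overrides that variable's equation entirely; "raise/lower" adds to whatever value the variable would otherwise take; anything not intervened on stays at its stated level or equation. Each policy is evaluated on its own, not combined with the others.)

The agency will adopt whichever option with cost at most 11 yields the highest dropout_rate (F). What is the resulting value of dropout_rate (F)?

Option 1 (W := 95):
  X = 156
  T = 125
  J = 74 − 3·156 + 5·125 = 231
  W = 95
  F = 90 + 6·156 + 2·125 − 3·95 = 991
Option 2 (X − 51):
  X = 156 − 51 = 105
  T = 125
  J = 74 − 3·105 + 5·125 = 384
  W = -37 + 3·105 − 6·125 − 6·384 = -2776
  F = 90 + 6·105 + 2·125 − 3·(-2776) = 9298
Comparing — Option 1: F=991, Option 2: F=9298. Highest is 9298 (Option 2).

9298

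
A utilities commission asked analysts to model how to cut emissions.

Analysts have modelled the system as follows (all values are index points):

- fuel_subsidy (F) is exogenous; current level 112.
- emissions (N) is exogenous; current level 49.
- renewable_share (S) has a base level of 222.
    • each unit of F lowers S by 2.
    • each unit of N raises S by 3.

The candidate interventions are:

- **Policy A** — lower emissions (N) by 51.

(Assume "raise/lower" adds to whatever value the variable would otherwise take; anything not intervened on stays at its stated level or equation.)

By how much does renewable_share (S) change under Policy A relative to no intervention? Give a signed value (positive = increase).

Baseline:
  F = 112
  N = 49
  S = 222 − 2·112 + 3·49 = 145
Policy A (N − 51):
  F = 112
  N = 49 − 51 = -2
  S = 222 − 2·112 + 3·(-2) = -8
Change in S: -8 − 145 = -153

-153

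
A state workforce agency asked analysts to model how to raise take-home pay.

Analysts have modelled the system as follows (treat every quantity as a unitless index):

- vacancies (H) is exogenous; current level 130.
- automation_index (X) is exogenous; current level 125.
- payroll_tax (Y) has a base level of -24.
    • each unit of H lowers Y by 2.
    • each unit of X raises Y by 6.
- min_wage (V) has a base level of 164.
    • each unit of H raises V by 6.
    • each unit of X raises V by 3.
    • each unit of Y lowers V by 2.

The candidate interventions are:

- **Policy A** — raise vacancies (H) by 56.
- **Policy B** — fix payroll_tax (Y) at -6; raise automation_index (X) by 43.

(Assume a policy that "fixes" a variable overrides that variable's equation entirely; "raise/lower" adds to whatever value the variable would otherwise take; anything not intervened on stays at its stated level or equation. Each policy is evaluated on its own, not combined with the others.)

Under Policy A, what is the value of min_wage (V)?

Policy A (H + 56):
  H = 130 + 56 = 186
  X = 125
  Y = -24 − 2·186 + 6·125 = 354
  V = 164 + 6·186 + 3·125 − 2·354 = 947

947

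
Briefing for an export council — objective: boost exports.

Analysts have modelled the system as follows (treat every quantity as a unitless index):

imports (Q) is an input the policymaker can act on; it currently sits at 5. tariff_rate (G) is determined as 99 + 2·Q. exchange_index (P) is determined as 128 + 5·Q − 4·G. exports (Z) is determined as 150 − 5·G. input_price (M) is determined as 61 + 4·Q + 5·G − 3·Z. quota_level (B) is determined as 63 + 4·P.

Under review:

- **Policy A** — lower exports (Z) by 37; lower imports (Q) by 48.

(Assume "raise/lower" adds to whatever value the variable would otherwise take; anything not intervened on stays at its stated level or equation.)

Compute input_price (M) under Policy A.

-190

Policy A (Z − 37, Q − 48):
  Q = 5 − 48 = -43
  G = 99 + 2·(-43) = 13
  Z = 150 − 5·13 (−37 from intervention) = 48
  M = 61 + 4·(-43) + 5·13 − 3·48 = -190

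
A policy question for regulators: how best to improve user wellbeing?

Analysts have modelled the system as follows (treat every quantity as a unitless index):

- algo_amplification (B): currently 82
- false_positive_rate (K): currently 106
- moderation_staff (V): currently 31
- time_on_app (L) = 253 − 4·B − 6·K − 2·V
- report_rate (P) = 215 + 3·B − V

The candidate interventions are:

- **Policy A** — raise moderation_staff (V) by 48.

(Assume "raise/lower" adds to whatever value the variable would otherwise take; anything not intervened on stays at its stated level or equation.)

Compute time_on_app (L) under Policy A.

-869

Policy A (V + 48):
  B = 82
  K = 106
  V = 31 + 48 = 79
  L = 253 − 4·82 − 6·106 − 2·79 = -869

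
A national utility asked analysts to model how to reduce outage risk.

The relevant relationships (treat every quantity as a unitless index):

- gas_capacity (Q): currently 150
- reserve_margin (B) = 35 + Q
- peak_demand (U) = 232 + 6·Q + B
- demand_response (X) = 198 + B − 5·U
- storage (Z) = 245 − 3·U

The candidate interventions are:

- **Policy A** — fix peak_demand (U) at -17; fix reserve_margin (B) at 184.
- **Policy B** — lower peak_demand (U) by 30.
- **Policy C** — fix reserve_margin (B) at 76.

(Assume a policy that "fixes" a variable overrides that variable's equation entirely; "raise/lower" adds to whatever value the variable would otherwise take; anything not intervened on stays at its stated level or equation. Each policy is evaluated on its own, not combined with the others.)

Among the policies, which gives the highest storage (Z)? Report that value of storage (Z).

296

Policy A (U := -17, B := 184):
  Q = 150
  B = 184
  U = -17
  Z = 245 − 3·(-17) = 296
Policy B (U − 30):
  Q = 150
  B = 35 + 150 = 185
  U = 232 + 6·150 + 185 (−30 from intervention) = 1287
  Z = 245 − 3·1287 = -3616
Policy C (B := 76):
  Q = 150
  B = 76
  U = 232 + 6·150 + 76 = 1208
  Z = 245 − 3·1208 = -3379
Comparing — Policy A: Z=296, Policy B: Z=-3616, Policy C: Z=-3379. Highest is 296 (Policy A).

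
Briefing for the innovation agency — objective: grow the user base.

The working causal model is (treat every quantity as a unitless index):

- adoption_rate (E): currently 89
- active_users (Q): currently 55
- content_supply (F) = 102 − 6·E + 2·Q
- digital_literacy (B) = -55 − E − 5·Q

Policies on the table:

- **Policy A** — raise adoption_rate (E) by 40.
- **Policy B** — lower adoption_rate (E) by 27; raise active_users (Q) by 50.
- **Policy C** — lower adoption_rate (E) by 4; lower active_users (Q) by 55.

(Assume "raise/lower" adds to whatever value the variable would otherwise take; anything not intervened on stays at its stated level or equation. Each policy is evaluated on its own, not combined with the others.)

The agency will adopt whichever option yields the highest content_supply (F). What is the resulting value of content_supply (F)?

-60

Policy A (E + 40):
  E = 89 + 40 = 129
  Q = 55
  F = 102 − 6·129 + 2·55 = -562
Policy B (E − 27, Q + 50):
  E = 89 − 27 = 62
  Q = 55 + 50 = 105
  F = 102 − 6·62 + 2·105 = -60
Policy C (E − 4, Q − 55):
  E = 89 − 4 = 85
  Q = 55 − 55 = 0
  F = 102 − 6·85 + 2·0 = -408
Comparing — Policy A: F=-562, Policy B: F=-60, Policy C: F=-408. Highest is -60 (Policy B).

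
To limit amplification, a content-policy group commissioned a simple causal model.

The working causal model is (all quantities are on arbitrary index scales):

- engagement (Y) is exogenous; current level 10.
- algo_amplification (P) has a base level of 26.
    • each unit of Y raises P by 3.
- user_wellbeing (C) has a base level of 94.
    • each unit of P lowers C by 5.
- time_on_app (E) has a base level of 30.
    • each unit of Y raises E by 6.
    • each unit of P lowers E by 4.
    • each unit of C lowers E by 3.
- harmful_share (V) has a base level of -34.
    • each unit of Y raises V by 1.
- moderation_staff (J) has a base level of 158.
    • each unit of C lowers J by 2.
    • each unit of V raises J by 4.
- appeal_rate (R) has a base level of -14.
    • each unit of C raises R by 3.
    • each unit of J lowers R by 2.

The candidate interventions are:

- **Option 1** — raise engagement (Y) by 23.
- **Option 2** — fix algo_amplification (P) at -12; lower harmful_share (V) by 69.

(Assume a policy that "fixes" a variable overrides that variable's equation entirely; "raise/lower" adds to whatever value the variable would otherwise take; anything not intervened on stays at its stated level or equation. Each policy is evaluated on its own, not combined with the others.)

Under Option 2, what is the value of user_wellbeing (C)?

Option 2 (P := -12, V − 69):
  Y = 10
  P = -12
  C = 94 − 5·(-12) = 154

154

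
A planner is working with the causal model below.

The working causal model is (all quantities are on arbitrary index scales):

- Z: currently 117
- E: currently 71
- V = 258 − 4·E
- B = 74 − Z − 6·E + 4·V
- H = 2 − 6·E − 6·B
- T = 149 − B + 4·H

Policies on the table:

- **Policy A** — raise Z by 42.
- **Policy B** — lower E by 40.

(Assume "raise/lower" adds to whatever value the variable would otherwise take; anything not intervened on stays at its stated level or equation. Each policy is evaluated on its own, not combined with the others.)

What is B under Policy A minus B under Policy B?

Policy A (Z + 42):
  Z = 117 + 42 = 159
  E = 71
  V = 258 − 4·71 = -26
  B = 74 − 159 − 6·71 + 4·(-26) = -615
Policy B (E − 40):
  Z = 117
  E = 71 − 40 = 31
  V = 258 − 4·31 = 134
  B = 74 − 117 − 6·31 + 4·134 = 307
B: -615 − 307 = -922

-922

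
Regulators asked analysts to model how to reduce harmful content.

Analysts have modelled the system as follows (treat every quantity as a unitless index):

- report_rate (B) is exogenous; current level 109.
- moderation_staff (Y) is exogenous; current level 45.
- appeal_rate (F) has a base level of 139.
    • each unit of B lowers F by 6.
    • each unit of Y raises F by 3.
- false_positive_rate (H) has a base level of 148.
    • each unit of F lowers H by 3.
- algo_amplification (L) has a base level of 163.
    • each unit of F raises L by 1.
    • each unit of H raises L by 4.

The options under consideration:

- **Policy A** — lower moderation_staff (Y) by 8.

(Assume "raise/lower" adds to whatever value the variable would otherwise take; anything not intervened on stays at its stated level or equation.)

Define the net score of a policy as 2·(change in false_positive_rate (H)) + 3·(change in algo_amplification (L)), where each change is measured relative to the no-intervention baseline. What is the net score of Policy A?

Baseline:
  B = 109
  Y = 45
  F = 139 − 6·109 + 3·45 = -380
  H = 148 − 3·(-380) = 1288
  L = 163 + (-380) + 4·1288 = 4935
Policy A (Y − 8):
  B = 109
  Y = 45 − 8 = 37
  F = 139 − 6·109 + 3·37 = -404
  H = 148 − 3·(-404) = 1360
  L = 163 + (-404) + 4·1360 = 5199
ΔH = 1360 − 1288 = 72; ΔL = 5199 − 4935 = 264
Score = 2·72 + 3·264 = 936

936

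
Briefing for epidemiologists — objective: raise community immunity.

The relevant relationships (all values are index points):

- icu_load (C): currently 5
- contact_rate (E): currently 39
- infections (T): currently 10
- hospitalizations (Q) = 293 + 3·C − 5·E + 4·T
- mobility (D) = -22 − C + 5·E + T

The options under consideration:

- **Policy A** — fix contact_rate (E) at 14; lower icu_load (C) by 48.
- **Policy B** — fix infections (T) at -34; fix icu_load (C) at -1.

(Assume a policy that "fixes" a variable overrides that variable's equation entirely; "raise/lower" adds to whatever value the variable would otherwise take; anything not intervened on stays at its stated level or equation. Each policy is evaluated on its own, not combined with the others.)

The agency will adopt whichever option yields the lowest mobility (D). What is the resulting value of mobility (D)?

101

Policy A (E := 14, C − 48):
  C = 5 − 48 = -43
  E = 14
  T = 10
  D = -22 − (-43) + 5·14 + 10 = 101
Policy B (T := -34, C := -1):
  C = -1
  E = 39
  T = -34
  D = -22 − (-1) + 5·39 + (-34) = 140
Comparing — Policy A: D=101, Policy B: D=140. Lowest is 101 (Policy A).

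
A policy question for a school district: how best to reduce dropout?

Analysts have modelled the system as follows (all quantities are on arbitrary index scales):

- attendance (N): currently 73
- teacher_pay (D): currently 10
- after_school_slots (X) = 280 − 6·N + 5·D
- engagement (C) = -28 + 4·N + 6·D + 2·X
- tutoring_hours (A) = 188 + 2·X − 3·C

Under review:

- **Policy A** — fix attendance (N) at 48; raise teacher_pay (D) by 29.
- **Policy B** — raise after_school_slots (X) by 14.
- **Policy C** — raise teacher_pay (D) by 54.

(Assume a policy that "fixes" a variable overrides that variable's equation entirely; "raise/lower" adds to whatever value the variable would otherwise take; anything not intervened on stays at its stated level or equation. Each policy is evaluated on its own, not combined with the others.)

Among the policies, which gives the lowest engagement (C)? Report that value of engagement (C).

Policy A (N := 48, D + 29):
  N = 48
  D = 10 + 29 = 39
  X = 280 − 6·48 + 5·39 = 187
  C = -28 + 4·48 + 6·39 + 2·187 = 772
Policy B (X + 14):
  N = 73
  D = 10
  X = 280 − 6·73 + 5·10 (+14 from intervention) = -94
  C = -28 + 4·73 + 6·10 + 2·(-94) = 136
Policy C (D + 54):
  N = 73
  D = 10 + 54 = 64
  X = 280 − 6·73 + 5·64 = 162
  C = -28 + 4·73 + 6·64 + 2·162 = 972
Comparing — Policy A: C=772, Policy B: C=136, Policy C: C=972. Lowest is 136 (Policy B).

136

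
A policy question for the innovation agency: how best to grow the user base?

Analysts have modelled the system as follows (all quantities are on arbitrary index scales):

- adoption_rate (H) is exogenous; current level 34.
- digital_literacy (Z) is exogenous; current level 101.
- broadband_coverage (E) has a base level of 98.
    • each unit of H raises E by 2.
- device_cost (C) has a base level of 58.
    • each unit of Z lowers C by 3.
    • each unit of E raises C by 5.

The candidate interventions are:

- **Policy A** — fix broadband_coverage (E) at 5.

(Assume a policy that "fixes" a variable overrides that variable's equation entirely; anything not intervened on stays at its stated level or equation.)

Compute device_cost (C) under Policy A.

Policy A (E := 5):
  H = 34
  Z = 101
  E = 5
  C = 58 − 3·101 + 5·5 = -220

-220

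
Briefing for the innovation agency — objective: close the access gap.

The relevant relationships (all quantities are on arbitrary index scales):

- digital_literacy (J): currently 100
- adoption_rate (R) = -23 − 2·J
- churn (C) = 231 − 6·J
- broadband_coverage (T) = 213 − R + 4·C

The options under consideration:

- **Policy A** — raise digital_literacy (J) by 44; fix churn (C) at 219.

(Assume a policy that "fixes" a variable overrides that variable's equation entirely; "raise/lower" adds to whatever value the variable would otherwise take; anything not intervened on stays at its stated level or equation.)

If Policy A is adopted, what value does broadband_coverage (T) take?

Policy A (J + 44, C := 219):
  J = 100 + 44 = 144
  R = -23 − 2·144 = -311
  C = 219
  T = 213 − (-311) + 4·219 = 1400

1400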